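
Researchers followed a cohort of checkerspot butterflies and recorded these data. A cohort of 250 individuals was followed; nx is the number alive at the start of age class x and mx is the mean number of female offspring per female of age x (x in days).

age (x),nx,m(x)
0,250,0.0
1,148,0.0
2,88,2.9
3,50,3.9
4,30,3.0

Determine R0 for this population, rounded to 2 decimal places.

lx = nx/n0 = nx/250: 1, 0.592, 0.352, 0.2, 0.12
lx·mx by age: 0, 0, 1.0208, 0.78, 0.36
R0 = Σ lx·mx = 2.1608 → 2.16

2.16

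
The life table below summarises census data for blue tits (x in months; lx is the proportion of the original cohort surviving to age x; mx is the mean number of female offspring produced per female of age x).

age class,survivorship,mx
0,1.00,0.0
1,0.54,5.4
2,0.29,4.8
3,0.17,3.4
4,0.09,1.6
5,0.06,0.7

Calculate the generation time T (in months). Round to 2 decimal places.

lx·mx: 0, 2.916, 1.392, 0.578, 0.144, 0.042 → R0 = 5.072
x·lx·mx: 0, 2.916, 2.784, 1.734, 0.576, 0.21 → Σ = 8.22
T = 8.22 / 5.072 = 1.620662… → 1.62

1.62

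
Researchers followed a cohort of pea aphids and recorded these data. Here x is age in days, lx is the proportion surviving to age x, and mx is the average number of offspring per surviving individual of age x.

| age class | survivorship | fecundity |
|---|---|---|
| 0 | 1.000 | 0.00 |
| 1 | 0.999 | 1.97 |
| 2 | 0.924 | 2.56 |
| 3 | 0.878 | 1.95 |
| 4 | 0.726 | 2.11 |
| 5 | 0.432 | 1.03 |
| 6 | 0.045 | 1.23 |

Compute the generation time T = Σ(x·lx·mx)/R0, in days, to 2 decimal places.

lx·mx: 0, 1.96803, 2.36544, 1.7121, 1.53186, 0.44496, 0.05535 → R0 = 8.07774
x·lx·mx: 0, 1.96803, 4.73088, 5.1363, 6.12744, 2.2248, 0.3321 → Σ = 20.51955
T = 20.51955 / 8.07774 = 2.540259… → 2.54

2.54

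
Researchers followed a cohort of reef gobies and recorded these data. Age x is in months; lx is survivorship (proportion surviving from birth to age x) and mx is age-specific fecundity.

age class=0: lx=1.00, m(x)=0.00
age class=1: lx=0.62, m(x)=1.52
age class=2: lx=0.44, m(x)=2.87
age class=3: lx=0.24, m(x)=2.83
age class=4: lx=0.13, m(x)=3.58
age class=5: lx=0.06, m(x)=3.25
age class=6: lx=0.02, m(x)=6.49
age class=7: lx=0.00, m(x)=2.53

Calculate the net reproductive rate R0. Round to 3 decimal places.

3.675

lx·mx by age: 0, 0.9424, 1.2628, 0.6792, 0.4654, 0.195, 0.1298, 0
R0 = Σ lx·mx = 3.6746 → 3.675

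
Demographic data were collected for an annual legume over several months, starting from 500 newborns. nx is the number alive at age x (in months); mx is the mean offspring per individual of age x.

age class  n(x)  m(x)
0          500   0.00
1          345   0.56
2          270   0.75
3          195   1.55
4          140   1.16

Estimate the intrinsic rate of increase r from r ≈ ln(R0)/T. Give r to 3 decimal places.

lx = nx/n0 = nx/500: 1, 0.69, 0.54, 0.39, 0.28
R0 = Σ lx·mx = 0 + 0.3864 + 0.405 + 0.6045 + 0.3248 = 1.7207
Σ x·lx·mx = 4.3091; T = 4.3091/1.7207 = 2.50427…
r ≈ ln(R0)/T = ln(1.7207)/2.50427… = 0.21672… → 0.217

0.217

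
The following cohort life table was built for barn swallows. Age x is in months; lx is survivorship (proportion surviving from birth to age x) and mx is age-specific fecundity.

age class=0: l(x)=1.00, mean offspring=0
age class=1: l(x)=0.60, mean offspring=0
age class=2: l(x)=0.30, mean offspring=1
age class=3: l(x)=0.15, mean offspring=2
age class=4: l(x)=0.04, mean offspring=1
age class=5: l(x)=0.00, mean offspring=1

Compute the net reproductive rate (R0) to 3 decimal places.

0.640

lx·mx by age: 0, 0, 0.3, 0.3, 0.04, 0
R0 = Σ lx·mx = 0.64 → 0.640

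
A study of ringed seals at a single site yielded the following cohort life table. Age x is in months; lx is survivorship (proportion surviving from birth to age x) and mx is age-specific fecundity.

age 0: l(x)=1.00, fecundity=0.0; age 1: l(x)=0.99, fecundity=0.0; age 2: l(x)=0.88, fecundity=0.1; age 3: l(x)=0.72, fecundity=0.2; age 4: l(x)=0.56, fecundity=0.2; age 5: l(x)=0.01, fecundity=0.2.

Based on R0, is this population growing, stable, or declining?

declining

R0 = Σ lx·mx = 0 + 0 + 0.088 + 0.144 + 0.112 + 0.002 = 0.346
R0 < 1, so the population is declining.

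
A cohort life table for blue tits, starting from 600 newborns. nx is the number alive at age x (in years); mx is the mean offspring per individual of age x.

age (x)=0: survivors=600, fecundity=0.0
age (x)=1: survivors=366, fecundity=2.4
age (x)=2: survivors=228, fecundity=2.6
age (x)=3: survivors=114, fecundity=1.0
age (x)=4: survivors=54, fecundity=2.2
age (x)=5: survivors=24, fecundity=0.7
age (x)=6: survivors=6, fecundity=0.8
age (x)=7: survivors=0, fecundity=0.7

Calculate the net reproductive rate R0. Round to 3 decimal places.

2.876

lx = nx/n0 = nx/600: 1, 0.61, 0.38, 0.19, 0.09, 0.04, 0.01, 0
lx·mx by age: 0, 1.464, 0.988, 0.19, 0.198, 0.028, 0.008, 0
R0 = Σ lx·mx = 2.876 → 2.876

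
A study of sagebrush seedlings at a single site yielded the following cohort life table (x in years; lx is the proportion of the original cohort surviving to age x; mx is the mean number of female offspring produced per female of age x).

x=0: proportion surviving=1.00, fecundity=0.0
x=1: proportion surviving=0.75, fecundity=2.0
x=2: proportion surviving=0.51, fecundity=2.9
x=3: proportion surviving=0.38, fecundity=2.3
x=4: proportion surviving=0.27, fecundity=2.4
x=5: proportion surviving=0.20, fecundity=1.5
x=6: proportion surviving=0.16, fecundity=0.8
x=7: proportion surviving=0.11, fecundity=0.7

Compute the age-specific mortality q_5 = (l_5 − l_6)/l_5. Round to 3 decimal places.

q_5 = (l_5 − l_6) / l_5 = (0.2 − 0.16) / 0.2
     = 0.04 / 0.2 = 0.2 → 0.200

0.200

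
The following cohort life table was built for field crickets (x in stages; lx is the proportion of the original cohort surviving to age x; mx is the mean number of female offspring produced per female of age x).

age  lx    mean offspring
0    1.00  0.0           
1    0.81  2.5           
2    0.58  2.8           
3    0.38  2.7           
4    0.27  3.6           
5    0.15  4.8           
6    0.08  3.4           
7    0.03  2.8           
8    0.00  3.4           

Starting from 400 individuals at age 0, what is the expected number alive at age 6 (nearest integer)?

32

Expected survivors = N0 · l_6 = 400 × 0.08 = 32 → 32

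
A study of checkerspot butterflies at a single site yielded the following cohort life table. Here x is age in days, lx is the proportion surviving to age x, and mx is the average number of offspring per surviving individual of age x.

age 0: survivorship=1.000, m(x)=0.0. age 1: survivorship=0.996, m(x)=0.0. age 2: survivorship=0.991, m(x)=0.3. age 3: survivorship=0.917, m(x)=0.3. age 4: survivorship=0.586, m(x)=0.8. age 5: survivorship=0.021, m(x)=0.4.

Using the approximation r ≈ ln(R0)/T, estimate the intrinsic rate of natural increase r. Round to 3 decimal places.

R0 = Σ lx·mx = 0 + 0 + 0.2973 + 0.2751 + 0.4688 + 0.0084 = 1.0496
Σ x·lx·mx = 3.3371; T = 3.3371/1.0496 = 3.1794…
r ≈ ln(R0)/T = ln(1.0496)/3.1794… = 0.01523… → 0.015

0.015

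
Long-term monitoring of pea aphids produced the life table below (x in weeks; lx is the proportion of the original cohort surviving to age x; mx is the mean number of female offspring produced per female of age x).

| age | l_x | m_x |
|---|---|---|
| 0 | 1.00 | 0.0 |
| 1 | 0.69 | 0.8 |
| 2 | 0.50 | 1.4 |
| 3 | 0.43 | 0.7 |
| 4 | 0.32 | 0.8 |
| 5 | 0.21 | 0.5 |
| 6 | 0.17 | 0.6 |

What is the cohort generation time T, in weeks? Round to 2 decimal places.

2.49

lx·mx: 0, 0.552, 0.7, 0.301, 0.256, 0.105, 0.102 → R0 = 2.016
x·lx·mx: 0, 0.552, 1.4, 0.903, 1.024, 0.525, 0.612 → Σ = 5.016
T = 5.016 / 2.016 = 2.488095… → 2.49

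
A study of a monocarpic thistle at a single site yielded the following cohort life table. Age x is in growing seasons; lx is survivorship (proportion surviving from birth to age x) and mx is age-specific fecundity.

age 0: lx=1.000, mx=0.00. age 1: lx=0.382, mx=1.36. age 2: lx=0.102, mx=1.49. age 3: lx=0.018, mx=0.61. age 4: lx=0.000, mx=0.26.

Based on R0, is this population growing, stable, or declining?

declining

R0 = Σ lx·mx = 0 + 0.51952 + 0.15198 + 0.01098 + 0 = 0.68248
R0 < 1, so the population is declining.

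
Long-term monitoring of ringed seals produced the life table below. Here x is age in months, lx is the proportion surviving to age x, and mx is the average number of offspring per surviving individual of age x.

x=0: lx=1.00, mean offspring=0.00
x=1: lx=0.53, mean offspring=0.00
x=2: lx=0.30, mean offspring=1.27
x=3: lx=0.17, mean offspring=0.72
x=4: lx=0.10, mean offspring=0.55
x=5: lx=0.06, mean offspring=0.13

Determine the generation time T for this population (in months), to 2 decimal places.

2.45

lx·mx: 0, 0, 0.381, 0.1224, 0.055, 0.0078 → R0 = 0.5662
x·lx·mx: 0, 0, 0.762, 0.3672, 0.22, 0.039 → Σ = 1.3882
T = 1.3882 / 0.5662 = 2.451784… → 2.45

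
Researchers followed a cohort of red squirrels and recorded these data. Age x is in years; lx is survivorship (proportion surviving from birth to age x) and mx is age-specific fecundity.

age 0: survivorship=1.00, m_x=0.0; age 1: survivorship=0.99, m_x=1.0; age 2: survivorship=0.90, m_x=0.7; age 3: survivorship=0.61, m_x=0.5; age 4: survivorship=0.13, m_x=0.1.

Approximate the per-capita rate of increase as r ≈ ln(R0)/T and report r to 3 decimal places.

0.399

R0 = Σ lx·mx = 0 + 0.99 + 0.63 + 0.305 + 0.013 = 1.938
Σ x·lx·mx = 3.217; T = 3.217/1.938 = 1.65996…
r ≈ ln(R0)/T = ln(1.938)/1.65996… = 0.3986… → 0.399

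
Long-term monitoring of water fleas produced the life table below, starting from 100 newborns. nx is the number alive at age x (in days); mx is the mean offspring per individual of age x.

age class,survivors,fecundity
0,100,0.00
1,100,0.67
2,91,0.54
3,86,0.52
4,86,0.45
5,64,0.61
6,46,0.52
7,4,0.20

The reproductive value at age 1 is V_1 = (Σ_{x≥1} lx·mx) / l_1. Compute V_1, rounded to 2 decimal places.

lx = nx/n0 = nx/100: 1, 1, 0.91, 0.86, 0.86, 0.64, 0.46, 0.04
lx·mx for x ≥ 1: 0.67, 0.4914, 0.4472, 0.387, 0.3904, 0.2392, 0.008 → sum = 2.6332
V_1 = 2.6332 / l_1 = 2.6332 / 1 = 2.6332 → 2.63

2.63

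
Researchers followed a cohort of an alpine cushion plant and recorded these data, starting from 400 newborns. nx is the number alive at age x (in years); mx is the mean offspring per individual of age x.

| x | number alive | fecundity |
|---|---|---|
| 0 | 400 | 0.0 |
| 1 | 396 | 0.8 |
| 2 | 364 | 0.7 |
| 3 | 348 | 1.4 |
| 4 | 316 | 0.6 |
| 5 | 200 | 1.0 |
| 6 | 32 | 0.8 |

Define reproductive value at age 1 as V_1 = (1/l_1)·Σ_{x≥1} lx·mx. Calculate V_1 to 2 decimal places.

3.72

lx = nx/n0 = nx/400: 1, 0.99, 0.91, 0.87, 0.79, 0.5, 0.08
lx·mx for x ≥ 1: 0.792, 0.637, 1.218, 0.474, 0.5, 0.064 → sum = 3.685
V_1 = 3.685 / l_1 = 3.685 / 0.99 = 3.722222… → 3.72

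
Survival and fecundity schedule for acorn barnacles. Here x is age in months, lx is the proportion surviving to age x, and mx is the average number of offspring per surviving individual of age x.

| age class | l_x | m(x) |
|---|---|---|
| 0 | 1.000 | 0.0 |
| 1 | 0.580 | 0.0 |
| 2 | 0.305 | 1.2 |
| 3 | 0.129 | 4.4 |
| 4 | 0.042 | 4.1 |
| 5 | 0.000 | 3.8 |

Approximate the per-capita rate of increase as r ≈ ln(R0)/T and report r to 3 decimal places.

0.036

R0 = Σ lx·mx = 0 + 0 + 0.366 + 0.5676 + 0.1722 + 0 = 1.1058
Σ x·lx·mx = 3.1236; T = 3.1236/1.1058 = 2.82474…
r ≈ ln(R0)/T = ln(1.1058)/2.82474… = 0.0356… → 0.036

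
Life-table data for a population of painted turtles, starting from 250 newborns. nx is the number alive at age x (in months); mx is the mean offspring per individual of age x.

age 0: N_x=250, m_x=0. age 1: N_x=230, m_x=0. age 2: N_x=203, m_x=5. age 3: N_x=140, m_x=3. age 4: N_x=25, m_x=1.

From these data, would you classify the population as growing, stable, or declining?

lx = nx/n0 = nx/250: 1, 0.92, 0.812, 0.56, 0.1
R0 = Σ lx·mx = 0 + 0 + 4.06 + 1.68 + 0.1 = 5.84
R0 > 1, so the population is growing.

growing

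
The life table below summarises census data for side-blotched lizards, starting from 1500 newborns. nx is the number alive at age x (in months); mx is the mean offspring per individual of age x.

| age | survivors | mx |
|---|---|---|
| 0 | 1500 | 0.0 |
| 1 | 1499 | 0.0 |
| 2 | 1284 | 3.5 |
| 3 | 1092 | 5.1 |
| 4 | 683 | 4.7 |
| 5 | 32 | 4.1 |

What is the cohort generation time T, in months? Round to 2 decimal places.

lx = nx/n0 = nx/1500: 1, 0.99933…, 0.856, 0.728, 0.45533…, 0.02133…
lx·mx: 0, 0, 2.996, 3.7128, 2.140067…, 0.087467… → R0 = 8.936333…
x·lx·mx: 0, 0, 5.992, 11.1384, 8.560267…, 0.437333… → Σ = 26.128…
T = 26.128… / 8.936333… = 2.923794… → 2.92

2.92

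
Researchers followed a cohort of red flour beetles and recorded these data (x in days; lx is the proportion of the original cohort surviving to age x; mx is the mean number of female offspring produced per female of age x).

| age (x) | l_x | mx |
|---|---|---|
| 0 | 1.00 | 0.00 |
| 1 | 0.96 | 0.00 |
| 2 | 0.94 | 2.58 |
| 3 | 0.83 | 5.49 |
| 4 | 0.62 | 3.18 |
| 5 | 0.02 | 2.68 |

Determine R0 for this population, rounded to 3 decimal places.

9.007

lx·mx by age: 0, 0, 2.4252, 4.5567, 1.9716, 0.0536
R0 = Σ lx·mx = 9.0071 → 9.007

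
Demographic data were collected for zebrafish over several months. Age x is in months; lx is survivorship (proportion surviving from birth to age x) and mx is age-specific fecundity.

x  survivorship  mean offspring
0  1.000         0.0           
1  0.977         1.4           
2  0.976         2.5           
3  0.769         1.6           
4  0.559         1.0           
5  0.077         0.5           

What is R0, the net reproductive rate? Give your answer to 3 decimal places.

lx·mx by age: 0, 1.3678, 2.44, 1.2304, 0.559, 0.0385
R0 = Σ lx·mx = 5.6357 → 5.636

5.636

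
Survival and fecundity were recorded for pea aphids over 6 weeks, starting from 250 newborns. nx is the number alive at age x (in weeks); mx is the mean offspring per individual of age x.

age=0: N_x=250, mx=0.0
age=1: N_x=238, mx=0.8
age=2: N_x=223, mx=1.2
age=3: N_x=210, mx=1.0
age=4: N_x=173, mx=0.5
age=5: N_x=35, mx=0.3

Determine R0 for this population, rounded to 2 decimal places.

3.06

lx = nx/n0 = nx/250: 1, 0.952, 0.892, 0.84, 0.692, 0.14
lx·mx by age: 0, 0.7616, 1.0704, 0.84, 0.346, 0.042
R0 = Σ lx·mx = 3.06 → 3.06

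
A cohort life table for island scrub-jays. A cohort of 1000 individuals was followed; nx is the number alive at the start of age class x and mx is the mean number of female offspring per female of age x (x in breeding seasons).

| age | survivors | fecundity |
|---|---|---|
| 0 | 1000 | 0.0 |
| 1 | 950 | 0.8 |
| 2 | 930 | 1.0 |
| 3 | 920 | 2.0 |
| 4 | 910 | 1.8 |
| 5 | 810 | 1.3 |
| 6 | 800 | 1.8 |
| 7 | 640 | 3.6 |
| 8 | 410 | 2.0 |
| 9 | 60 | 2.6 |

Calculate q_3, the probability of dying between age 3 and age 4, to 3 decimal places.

lx = nx/n0 = nx/1000: 1, 0.95, 0.93, 0.92, 0.91, 0.81, 0.8, 0.64, 0.41, 0.06
q_3 = (l_3 − l_4) / l_3 = (0.92 − 0.91) / 0.92
     = 0.01 / 0.92 = 0.01087… → 0.011

0.011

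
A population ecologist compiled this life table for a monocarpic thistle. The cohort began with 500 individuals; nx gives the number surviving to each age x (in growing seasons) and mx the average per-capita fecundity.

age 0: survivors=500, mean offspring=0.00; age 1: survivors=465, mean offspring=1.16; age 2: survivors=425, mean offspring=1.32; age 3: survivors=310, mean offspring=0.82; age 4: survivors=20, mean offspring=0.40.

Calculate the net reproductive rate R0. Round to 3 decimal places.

lx = nx/n0 = nx/500: 1, 0.93, 0.85, 0.62, 0.04
lx·mx by age: 0, 1.0788, 1.122, 0.5084, 0.016
R0 = Σ lx·mx = 2.7252 → 2.725

2.725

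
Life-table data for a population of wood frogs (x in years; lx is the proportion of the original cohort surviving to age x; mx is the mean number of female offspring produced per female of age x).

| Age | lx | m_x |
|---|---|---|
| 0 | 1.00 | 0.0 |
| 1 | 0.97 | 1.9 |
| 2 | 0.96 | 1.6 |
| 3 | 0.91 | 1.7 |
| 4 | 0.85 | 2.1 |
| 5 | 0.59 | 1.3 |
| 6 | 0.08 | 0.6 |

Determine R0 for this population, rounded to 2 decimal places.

7.53

lx·mx by age: 0, 1.843, 1.536, 1.547, 1.785, 0.767, 0.048
R0 = Σ lx·mx = 7.526 → 7.53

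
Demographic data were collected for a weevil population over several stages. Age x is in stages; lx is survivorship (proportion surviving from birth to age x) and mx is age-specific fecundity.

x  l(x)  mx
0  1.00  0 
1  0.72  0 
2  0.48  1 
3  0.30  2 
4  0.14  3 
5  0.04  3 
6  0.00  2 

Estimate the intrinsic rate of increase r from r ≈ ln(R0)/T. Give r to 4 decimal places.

0.1551

R0 = Σ lx·mx = 0 + 0 + 0.48 + 0.6 + 0.42 + 0.12 + 0 = 1.62
Σ x·lx·mx = 5.04; T = 5.04/1.62 = 3.11111…
r ≈ ln(R0)/T = ln(1.62)/3.11111… = 0.155066… → 0.1551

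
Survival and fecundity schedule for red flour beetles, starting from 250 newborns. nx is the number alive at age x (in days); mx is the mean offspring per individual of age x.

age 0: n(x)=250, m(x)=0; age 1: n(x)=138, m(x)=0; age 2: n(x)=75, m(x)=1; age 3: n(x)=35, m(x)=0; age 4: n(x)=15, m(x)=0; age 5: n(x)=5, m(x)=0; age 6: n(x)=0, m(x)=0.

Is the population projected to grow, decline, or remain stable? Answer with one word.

lx = nx/n0 = nx/250: 1, 0.552, 0.3, 0.14, 0.06, 0.02, 0
R0 = Σ lx·mx = 0 + 0 + 0.3 + 0 + 0 + 0 + 0 = 0.3
R0 < 1, so the population is declining.

declining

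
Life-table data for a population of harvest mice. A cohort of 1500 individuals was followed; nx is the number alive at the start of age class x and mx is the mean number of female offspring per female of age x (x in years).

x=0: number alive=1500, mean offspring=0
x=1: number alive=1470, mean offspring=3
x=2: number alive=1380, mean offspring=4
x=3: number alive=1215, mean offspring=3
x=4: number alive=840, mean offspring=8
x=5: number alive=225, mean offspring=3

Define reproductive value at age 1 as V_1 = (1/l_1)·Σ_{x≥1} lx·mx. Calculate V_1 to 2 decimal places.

14.27

lx = nx/n0 = nx/1500: 1, 0.98, 0.92, 0.81, 0.56, 0.15
lx·mx for x ≥ 1: 2.94, 3.68, 2.43, 4.48, 0.45 → sum = 13.98
V_1 = 13.98 / l_1 = 13.98 / 0.98 = 14.265306… → 14.27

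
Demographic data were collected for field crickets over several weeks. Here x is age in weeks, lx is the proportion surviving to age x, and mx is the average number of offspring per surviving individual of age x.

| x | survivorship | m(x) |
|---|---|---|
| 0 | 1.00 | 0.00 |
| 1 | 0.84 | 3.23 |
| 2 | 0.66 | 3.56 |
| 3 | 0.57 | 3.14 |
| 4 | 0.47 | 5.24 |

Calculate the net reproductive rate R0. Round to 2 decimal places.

lx·mx by age: 0, 2.7132, 2.3496, 1.7898, 2.4628
R0 = Σ lx·mx = 9.3154 → 9.32

9.32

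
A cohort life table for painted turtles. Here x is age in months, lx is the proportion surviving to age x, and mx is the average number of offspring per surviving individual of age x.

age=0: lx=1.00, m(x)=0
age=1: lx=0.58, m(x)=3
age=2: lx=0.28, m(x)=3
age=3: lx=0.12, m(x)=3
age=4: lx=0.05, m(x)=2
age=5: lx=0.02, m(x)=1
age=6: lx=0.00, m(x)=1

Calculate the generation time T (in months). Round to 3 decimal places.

lx·mx: 0, 1.74, 0.84, 0.36, 0.1, 0.02, 0 → R0 = 3.06
x·lx·mx: 0, 1.74, 1.68, 1.08, 0.4, 0.1, 0 → Σ = 5
T = 5 / 3.06 = 1.633987… → 1.634

1.634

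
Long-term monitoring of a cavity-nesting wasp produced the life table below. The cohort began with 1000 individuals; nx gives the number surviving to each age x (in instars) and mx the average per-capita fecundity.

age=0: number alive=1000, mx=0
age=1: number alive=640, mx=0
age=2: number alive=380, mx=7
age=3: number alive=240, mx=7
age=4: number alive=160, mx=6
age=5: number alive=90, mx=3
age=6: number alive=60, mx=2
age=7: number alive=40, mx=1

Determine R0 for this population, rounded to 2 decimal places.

5.73

lx = nx/n0 = nx/1000: 1, 0.64, 0.38, 0.24, 0.16, 0.09, 0.06, 0.04
lx·mx by age: 0, 0, 2.66, 1.68, 0.96, 0.27, 0.12, 0.04
R0 = Σ lx·mx = 5.73 → 5.73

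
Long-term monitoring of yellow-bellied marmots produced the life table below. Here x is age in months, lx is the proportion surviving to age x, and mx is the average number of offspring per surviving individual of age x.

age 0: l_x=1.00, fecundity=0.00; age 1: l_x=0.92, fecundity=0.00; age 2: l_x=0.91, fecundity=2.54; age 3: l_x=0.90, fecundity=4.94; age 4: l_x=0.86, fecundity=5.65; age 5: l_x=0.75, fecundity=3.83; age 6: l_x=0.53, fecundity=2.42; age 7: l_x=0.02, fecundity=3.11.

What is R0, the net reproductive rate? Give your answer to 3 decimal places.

lx·mx by age: 0, 0, 2.3114, 4.446, 4.859, 2.8725, 1.2826, 0.0622
R0 = Σ lx·mx = 15.8337 → 15.834

15.834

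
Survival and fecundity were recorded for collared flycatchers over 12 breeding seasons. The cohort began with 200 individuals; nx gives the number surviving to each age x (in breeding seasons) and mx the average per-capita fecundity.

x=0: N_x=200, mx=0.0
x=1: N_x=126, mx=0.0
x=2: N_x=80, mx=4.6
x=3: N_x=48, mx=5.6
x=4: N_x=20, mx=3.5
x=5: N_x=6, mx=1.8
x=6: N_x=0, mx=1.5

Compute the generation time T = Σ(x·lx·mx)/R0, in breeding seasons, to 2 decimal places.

2.61

lx = nx/n0 = nx/200: 1, 0.63, 0.4, 0.24, 0.1, 0.03, 0
lx·mx: 0, 0, 1.84, 1.344, 0.35, 0.054, 0 → R0 = 3.588
x·lx·mx: 0, 0, 3.68, 4.032, 1.4, 0.27, 0 → Σ = 9.382
T = 9.382 / 3.588 = 2.614827… → 2.61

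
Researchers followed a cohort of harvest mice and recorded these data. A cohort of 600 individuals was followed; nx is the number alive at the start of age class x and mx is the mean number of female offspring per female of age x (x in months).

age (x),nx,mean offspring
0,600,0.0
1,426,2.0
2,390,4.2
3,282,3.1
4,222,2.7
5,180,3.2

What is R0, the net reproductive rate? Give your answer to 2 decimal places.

7.57

lx = nx/n0 = nx/600: 1, 0.71, 0.65, 0.47, 0.37, 0.3
lx·mx by age: 0, 1.42, 2.73, 1.457, 0.999, 0.96
R0 = Σ lx·mx = 7.566 → 7.57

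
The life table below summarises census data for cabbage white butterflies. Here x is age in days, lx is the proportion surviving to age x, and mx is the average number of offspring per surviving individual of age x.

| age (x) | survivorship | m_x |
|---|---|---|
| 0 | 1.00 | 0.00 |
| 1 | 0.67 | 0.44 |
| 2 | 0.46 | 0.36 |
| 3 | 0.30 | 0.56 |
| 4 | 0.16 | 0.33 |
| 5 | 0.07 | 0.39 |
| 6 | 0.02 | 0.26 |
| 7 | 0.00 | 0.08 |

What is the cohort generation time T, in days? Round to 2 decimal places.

2.11

lx·mx: 0, 0.2948, 0.1656, 0.168, 0.0528, 0.0273, 0.0052, 0 → R0 = 0.7137
x·lx·mx: 0, 0.2948, 0.3312, 0.504, 0.2112, 0.1365, 0.0312, 0 → Σ = 1.5089
T = 1.5089 / 0.7137 = 2.114194… → 2.11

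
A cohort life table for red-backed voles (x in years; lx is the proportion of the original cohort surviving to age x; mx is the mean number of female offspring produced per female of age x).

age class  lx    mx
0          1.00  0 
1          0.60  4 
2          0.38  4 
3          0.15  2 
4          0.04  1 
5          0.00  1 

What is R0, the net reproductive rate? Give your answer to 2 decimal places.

4.26

lx·mx by age: 0, 2.4, 1.52, 0.3, 0.04, 0
R0 = Σ lx·mx = 4.26 → 4.26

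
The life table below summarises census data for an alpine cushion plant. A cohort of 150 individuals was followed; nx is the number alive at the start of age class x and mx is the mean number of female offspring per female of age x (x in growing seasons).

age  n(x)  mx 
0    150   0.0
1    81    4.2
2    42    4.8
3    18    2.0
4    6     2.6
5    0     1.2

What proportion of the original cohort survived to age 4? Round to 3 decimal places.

l_4 = n_4/n_0 = 6/150 = 0.04 → 0.040

0.040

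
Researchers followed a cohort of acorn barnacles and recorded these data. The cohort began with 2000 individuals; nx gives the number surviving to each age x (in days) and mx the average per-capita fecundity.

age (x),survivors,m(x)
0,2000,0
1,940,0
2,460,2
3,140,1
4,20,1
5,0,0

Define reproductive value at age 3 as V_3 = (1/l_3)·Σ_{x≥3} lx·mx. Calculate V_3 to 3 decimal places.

lx = nx/n0 = nx/2000: 1, 0.47, 0.23, 0.07, 0.01, 0
lx·mx for x ≥ 3: 0.07, 0.01, 0 → sum = 0.08
V_3 = 0.08 / l_3 = 0.08 / 0.07 = 1.142857… → 1.143

1.143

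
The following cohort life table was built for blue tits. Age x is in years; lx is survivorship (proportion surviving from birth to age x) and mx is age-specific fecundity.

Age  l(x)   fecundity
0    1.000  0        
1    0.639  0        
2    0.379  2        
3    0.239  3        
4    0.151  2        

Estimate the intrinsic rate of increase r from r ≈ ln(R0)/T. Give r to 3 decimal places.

0.210

R0 = Σ lx·mx = 0 + 0 + 0.758 + 0.717 + 0.302 = 1.777
Σ x·lx·mx = 4.875; T = 4.875/1.777 = 2.74339…
r ≈ ln(R0)/T = ln(1.777)/2.74339… = 0.20957… → 0.210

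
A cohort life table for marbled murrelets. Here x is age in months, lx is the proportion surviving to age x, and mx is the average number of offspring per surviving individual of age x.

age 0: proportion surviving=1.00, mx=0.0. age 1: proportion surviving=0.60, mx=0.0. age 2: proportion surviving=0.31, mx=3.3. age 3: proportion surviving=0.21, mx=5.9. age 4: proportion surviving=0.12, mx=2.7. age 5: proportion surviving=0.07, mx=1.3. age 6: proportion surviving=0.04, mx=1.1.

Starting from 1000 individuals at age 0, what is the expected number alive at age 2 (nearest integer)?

310

Expected survivors = N0 · l_2 = 1000 × 0.31 = 310 → 310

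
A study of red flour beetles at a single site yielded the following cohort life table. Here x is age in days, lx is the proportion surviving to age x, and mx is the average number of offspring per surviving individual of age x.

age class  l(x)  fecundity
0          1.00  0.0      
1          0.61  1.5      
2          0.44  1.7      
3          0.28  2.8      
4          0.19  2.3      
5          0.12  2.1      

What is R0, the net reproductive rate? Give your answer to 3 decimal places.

lx·mx by age: 0, 0.915, 0.748, 0.784, 0.437, 0.252
R0 = Σ lx·mx = 3.136 → 3.136

3.136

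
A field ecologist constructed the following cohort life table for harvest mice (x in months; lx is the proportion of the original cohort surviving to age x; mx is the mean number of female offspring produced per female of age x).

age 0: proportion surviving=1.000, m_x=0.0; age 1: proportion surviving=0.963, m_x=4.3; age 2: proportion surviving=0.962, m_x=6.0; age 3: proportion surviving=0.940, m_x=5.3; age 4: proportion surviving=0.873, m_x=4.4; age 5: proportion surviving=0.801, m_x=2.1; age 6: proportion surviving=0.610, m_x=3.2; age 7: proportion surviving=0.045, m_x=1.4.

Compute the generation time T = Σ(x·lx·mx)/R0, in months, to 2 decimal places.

lx·mx: 0, 4.1409, 5.772, 4.982, 3.8412, 1.6821, 1.952, 0.063 → R0 = 22.4332
x·lx·mx: 0, 4.1409, 11.544, 14.946, 15.3648, 8.4105, 11.712, 0.441 → Σ = 66.5592
T = 66.5592 / 22.4332 = 2.966995… → 2.97

2.97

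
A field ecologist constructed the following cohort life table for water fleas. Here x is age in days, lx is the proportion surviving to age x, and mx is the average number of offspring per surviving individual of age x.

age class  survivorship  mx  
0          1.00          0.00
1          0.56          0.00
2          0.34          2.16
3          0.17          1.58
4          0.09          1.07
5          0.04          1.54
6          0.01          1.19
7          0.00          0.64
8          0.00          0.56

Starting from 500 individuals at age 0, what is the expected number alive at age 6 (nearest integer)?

Expected survivors = N0 · l_6 = 500 × 0.01 = 5 → 5

5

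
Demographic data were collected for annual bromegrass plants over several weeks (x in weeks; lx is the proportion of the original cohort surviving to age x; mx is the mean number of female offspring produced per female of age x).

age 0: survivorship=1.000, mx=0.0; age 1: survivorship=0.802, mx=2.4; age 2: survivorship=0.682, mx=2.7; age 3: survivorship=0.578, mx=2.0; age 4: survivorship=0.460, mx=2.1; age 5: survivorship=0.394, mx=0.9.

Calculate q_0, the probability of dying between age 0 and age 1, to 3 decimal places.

0.198

q_0 = (l_0 − l_1) / l_0 = (1 − 0.802) / 1
     = 0.198 / 1 = 0.198 → 0.198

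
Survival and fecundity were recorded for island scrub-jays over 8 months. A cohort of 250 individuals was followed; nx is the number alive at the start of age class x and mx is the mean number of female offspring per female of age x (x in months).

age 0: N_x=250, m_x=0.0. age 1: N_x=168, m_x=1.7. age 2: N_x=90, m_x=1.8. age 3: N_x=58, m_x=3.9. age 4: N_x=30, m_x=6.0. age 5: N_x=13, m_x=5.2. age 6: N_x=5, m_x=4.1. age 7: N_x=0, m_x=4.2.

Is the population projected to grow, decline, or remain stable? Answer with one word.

lx = nx/n0 = nx/250: 1, 0.672, 0.36, 0.232, 0.12, 0.052, 0.02, 0
R0 = Σ lx·mx = 0 + 1.1424 + 0.648 + 0.9048 + 0.72 + 0.2704 + 0.082 + 0 = 3.7676
R0 > 1, so the population is growing.

growing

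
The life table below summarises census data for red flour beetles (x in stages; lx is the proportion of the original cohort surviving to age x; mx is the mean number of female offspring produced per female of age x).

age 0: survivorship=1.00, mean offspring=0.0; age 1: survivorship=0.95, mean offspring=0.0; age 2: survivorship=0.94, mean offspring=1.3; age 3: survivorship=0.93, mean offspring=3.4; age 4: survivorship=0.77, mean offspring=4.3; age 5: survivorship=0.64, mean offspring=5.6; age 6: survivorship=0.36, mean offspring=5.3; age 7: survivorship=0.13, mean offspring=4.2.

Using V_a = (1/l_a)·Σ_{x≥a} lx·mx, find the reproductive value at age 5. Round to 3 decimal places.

9.434

lx·mx for x ≥ 5: 3.584, 1.908, 0.546 → sum = 6.038
V_5 = 6.038 / l_5 = 6.038 / 0.64 = 9.434375 → 9.434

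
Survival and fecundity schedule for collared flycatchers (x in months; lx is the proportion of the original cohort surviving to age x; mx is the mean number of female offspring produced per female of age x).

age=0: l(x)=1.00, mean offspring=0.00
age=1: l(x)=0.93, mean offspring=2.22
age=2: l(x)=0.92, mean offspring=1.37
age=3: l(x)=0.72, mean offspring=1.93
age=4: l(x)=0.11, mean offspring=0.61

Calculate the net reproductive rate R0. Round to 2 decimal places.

lx·mx by age: 0, 2.0646, 1.2604, 1.3896, 0.0671
R0 = Σ lx·mx = 4.7817 → 4.78

4.78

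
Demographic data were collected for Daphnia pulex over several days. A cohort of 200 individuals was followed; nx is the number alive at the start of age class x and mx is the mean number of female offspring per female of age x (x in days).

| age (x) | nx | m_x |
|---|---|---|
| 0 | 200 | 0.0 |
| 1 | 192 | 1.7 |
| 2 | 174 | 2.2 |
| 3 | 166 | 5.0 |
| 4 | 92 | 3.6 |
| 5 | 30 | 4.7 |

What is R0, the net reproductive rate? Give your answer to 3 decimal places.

lx = nx/n0 = nx/200: 1, 0.96, 0.87, 0.83, 0.46, 0.15
lx·mx by age: 0, 1.632, 1.914, 4.15, 1.656, 0.705
R0 = Σ lx·mx = 10.057 → 10.057

10.057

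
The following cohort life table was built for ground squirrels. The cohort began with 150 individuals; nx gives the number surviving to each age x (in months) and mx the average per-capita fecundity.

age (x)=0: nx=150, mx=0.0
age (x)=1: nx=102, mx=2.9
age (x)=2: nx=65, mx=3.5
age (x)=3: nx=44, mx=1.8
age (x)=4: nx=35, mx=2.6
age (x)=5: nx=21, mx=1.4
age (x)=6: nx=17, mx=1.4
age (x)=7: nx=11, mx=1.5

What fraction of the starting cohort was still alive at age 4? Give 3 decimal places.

0.233

l_4 = n_4/n_0 = 35/150 = 0.233333… → 0.233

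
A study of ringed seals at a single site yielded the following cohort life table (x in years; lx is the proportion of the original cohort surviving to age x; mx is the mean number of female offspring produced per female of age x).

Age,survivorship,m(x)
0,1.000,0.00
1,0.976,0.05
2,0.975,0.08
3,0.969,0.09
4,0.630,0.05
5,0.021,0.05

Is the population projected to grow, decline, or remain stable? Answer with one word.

R0 = Σ lx·mx = 0 + 0.0488 + 0.078 + 0.08721 + 0.0315 + 0.00105 = 0.24656
R0 < 1, so the population is declining.

declining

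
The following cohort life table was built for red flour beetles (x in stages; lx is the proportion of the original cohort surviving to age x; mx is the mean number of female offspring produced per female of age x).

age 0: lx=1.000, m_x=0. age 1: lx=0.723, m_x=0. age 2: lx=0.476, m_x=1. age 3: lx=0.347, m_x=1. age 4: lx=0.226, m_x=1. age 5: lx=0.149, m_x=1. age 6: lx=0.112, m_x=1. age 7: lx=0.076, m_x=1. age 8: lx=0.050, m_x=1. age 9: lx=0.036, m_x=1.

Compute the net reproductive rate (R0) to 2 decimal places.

1.47

lx·mx by age: 0, 0, 0.476, 0.347, 0.226, 0.149, 0.112, 0.076, 0.05, 0.036
R0 = Σ lx·mx = 1.472 → 1.47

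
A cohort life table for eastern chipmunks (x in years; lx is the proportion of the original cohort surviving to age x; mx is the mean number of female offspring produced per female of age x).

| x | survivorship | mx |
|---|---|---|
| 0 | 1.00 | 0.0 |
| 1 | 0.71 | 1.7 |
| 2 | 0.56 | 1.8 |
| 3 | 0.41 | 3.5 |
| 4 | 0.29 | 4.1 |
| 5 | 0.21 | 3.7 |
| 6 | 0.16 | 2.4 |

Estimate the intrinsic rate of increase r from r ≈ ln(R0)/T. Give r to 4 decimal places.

0.5820

R0 = Σ lx·mx = 0 + 1.207 + 1.008 + 1.435 + 1.189 + 0.777 + 0.384 = 6
Σ x·lx·mx = 18.473; T = 18.473/6 = 3.07883…
r ≈ ln(R0)/T = ln(6)/3.07883… = 0.581961… → 0.5820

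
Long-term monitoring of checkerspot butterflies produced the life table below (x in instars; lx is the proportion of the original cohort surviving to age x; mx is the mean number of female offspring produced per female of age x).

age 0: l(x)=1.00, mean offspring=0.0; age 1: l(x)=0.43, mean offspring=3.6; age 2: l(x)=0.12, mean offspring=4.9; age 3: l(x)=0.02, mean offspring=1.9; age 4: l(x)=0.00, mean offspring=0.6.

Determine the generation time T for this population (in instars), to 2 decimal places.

1.31

lx·mx: 0, 1.548, 0.588, 0.038, 0 → R0 = 2.174
x·lx·mx: 0, 1.548, 1.176, 0.114, 0 → Σ = 2.838
T = 2.838 / 2.174 = 1.305428… → 1.31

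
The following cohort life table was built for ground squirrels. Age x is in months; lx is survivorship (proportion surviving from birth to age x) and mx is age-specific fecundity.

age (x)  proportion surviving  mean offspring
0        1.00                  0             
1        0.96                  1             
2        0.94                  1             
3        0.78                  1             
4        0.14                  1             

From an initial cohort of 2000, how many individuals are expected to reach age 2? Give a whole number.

Expected survivors = N0 · l_2 = 2000 × 0.94 = 1880 → 1880

1880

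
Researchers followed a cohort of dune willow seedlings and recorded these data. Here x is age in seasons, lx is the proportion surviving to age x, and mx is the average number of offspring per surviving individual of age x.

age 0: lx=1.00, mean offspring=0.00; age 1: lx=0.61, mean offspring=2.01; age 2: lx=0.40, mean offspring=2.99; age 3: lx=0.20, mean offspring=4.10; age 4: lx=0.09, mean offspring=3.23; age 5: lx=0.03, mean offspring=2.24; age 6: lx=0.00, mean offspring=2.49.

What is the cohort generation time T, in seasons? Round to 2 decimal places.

2.10

lx·mx: 0, 1.2261, 1.196, 0.82, 0.2907, 0.0672, 0 → R0 = 3.6
x·lx·mx: 0, 1.2261, 2.392, 2.46, 1.1628, 0.336, 0 → Σ = 7.5769
T = 7.5769 / 3.6 = 2.104694… → 2.10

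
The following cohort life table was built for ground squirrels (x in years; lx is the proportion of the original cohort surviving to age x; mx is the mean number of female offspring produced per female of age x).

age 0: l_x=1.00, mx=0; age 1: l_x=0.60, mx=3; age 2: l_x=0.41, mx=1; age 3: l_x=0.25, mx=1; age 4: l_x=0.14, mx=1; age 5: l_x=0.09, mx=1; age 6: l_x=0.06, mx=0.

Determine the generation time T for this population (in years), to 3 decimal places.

1.628

lx·mx: 0, 1.8, 0.41, 0.25, 0.14, 0.09, 0 → R0 = 2.69
x·lx·mx: 0, 1.8, 0.82, 0.75, 0.56, 0.45, 0 → Σ = 4.38
T = 4.38 / 2.69 = 1.628253… → 1.628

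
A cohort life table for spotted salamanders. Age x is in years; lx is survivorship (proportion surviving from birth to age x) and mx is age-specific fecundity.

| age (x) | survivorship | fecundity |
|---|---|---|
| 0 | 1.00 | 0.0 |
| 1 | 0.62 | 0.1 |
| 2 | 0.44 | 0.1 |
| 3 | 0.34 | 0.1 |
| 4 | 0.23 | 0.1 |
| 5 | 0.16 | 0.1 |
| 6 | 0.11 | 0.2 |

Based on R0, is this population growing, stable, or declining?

R0 = Σ lx·mx = 0 + 0.062 + 0.044 + 0.034 + 0.023 + 0.016 + 0.022 = 0.201
R0 < 1, so the population is declining.

declining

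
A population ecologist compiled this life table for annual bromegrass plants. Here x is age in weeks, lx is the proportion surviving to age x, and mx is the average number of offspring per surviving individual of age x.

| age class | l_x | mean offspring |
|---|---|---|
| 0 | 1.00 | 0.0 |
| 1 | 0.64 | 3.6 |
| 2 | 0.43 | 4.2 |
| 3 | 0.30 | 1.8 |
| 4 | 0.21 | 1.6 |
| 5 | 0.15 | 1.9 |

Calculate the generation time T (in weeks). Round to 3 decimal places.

1.955

lx·mx: 0, 2.304, 1.806, 0.54, 0.336, 0.285 → R0 = 5.271
x·lx·mx: 0, 2.304, 3.612, 1.62, 1.344, 1.425 → Σ = 10.305
T = 10.305 / 5.271 = 1.955037… → 1.955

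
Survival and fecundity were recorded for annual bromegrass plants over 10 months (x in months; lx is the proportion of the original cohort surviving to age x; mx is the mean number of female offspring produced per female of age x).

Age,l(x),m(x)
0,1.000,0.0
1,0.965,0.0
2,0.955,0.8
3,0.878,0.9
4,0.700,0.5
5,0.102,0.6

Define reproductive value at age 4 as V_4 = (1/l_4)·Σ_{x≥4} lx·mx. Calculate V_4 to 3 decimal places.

0.587

lx·mx for x ≥ 4: 0.35, 0.0612 → sum = 0.4112
V_4 = 0.4112 / l_4 = 0.4112 / 0.7 = 0.587429… → 0.587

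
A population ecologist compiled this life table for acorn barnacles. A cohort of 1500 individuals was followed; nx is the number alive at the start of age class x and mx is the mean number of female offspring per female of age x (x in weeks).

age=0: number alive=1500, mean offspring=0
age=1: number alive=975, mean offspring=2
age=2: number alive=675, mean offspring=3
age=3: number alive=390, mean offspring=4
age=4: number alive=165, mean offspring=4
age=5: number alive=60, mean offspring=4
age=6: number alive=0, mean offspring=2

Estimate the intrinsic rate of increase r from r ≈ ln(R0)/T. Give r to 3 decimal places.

lx = nx/n0 = nx/1500: 1, 0.65, 0.45, 0.26, 0.11, 0.04, 0
R0 = Σ lx·mx = 0 + 1.3 + 1.35 + 1.04 + 0.44 + 0.16 + 0 = 4.29
Σ x·lx·mx = 9.68; T = 9.68/4.29 = 2.25641…
r ≈ ln(R0)/T = ln(4.29)/2.25641… = 0.6454… → 0.645

0.645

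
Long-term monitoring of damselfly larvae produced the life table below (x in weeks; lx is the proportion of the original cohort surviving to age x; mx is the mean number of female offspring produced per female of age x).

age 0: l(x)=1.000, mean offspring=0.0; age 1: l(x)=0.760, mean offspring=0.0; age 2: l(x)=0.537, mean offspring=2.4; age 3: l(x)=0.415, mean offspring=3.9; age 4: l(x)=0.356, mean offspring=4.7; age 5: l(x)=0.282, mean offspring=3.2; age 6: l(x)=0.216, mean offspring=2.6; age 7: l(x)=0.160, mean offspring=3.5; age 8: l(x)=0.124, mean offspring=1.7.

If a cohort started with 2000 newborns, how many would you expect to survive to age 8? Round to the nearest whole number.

Expected survivors = N0 · l_8 = 2000 × 0.124 = 248 → 248

248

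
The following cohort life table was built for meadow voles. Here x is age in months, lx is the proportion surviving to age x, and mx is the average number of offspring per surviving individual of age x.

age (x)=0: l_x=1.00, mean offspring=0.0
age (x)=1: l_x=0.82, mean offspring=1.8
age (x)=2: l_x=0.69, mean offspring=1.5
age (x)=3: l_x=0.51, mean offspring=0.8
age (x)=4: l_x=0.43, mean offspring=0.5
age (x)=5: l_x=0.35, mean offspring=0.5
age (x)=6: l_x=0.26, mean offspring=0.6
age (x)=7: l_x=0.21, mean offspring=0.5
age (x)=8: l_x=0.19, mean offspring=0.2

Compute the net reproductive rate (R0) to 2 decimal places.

lx·mx by age: 0, 1.476, 1.035, 0.408, 0.215, 0.175, 0.156, 0.105, 0.038
R0 = Σ lx·mx = 3.608 → 3.61

3.61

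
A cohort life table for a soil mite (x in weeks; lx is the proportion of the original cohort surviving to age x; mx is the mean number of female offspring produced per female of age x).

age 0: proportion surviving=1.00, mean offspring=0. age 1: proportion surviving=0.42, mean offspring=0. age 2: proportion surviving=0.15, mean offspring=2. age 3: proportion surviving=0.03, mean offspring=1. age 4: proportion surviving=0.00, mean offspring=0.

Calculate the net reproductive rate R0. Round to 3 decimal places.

lx·mx by age: 0, 0, 0.3, 0.03, 0
R0 = Σ lx·mx = 0.33 → 0.330

0.330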